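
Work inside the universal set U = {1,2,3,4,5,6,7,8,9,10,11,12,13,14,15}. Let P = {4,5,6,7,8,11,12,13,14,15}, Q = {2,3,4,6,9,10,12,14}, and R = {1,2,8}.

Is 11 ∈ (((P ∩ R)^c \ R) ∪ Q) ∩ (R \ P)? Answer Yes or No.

11 ∈ P and 11 ∉ R, so 11 ∉ P ∩ R
11 ∈ (P ∩ R)^c since 11 ∉ (P ∩ R)
11 ∈ (P ∩ R)^c and 11 ∉ R, so 11 ∈ (P ∩ R)^c \ R
11 ∈ ((P ∩ R)^c \ R) and 11 ∉ Q, so 11 ∈ ((P ∩ R)^c \ R) ∪ Q
11 ∉ R and 11 ∈ P, so 11 ∉ R \ P
11 ∈ (((P ∩ R)^c \ R) ∪ Q) and 11 ∉ (R \ P), so 11 ∉ (((P ∩ R)^c \ R) ∪ Q) ∩ (R \ P)

No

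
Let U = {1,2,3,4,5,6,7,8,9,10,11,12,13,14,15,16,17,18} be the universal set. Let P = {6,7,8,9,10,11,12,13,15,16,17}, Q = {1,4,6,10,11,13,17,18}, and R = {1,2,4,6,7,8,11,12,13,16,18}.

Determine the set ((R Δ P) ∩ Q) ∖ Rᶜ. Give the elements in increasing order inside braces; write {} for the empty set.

R Δ P = {1,2,4,9,10,15,17,18}
(R Δ P) ∩ Q = {1,4,10,17,18}
Rᶜ = {3,5,9,10,14,15,17}
((R Δ P) ∩ Q) ∖ Rᶜ = {1,4,18}

{1,4,18}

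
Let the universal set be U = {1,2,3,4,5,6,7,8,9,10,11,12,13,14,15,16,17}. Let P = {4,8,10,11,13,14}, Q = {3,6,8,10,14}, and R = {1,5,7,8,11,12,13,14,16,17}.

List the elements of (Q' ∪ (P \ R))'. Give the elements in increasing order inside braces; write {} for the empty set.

Q' = {1,2,4,5,7,9,11,12,13,15,16,17}
P \ R = {4,10}
Q' ∪ (P \ R) = {1,2,4,5,7,9,10,11,12,13,15,16,17}
(Q' ∪ (P \ R))' = {3,6,8,14}

{3,6,8,14}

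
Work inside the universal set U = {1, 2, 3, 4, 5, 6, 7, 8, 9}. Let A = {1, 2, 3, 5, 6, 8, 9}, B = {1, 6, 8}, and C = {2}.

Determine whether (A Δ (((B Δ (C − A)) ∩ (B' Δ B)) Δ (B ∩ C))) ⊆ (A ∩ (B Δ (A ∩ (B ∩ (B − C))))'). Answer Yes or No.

Yes

C − A = {}
B Δ (C − A) = {1, 6, 8}
B' = {2, 3, 4, 5, 7, 9}
B' Δ B = {1, 2, 3, 4, 5, 6, 7, 8, 9}
(B Δ (C − A)) ∩ (B' Δ B) = {1, 6, 8}
B ∩ C = {}
((B Δ (C − A)) ∩ (B' Δ B)) Δ (B ∩ C) = {1, 6, 8}
A Δ (((B Δ (C − A)) ∩ (B' Δ B)) Δ (B ∩ C)) = {2, 3, 5, 9}
B − C = {1, 6, 8}
B ∩ (B − C) = {1, 6, 8}
A ∩ (B ∩ (B − C)) = {1, 6, 8}
B Δ (A ∩ (B ∩ (B − C))) = {}
(B Δ (A ∩ (B ∩ (B − C))))' = {1, 2, 3, 4, 5, 6, 7, 8, 9}
A ∩ (B Δ (A ∩ (B ∩ (B − C))))' = {1, 2, 3, 5, 6, 8, 9}
Every element of {2, 3, 5, 9} is in {1, 2, 3, 5, 6, 8, 9}, so A Δ (((B Δ (C − A)) ∩ (B' Δ B)) Δ (B ∩ C)) ⊆ A ∩ (B Δ (A ∩ (B ∩ (B − C))))'.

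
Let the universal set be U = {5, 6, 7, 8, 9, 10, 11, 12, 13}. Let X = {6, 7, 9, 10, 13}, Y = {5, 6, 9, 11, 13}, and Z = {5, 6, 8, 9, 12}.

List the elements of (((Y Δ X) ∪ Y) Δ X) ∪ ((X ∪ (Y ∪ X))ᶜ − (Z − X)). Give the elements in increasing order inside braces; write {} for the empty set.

{5, 11}

Y Δ X = {5, 7, 10, 11}
(Y Δ X) ∪ Y = {5, 6, 7, 9, 10, 11, 13}
((Y Δ X) ∪ Y) Δ X = {5, 11}
Y ∪ X = {5, 6, 7, 9, 10, 11, 13}
X ∪ (Y ∪ X) = {5, 6, 7, 9, 10, 11, 13}
(X ∪ (Y ∪ X))ᶜ = {8, 12}
Z − X = {5, 8, 12}
(X ∪ (Y ∪ X))ᶜ − (Z − X) = {}
(((Y Δ X) ∪ Y) Δ X) ∪ ((X ∪ (Y ∪ X))ᶜ − (Z − X)) = {5, 11}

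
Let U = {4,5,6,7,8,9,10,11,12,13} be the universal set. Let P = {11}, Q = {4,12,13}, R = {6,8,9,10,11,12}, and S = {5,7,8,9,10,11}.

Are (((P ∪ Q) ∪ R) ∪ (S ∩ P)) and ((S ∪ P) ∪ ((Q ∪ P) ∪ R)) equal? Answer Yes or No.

P ∪ Q = {4,11,12,13}
(P ∪ Q) ∪ R = {4,6,8,9,10,11,12,13}
S ∩ P = {11}
((P ∪ Q) ∪ R) ∪ (S ∩ P) = {4,6,8,9,10,11,12,13}
S ∪ P = {5,7,8,9,10,11}
Q ∪ P = {4,11,12,13}
(Q ∪ P) ∪ R = {4,6,8,9,10,11,12,13}
(S ∪ P) ∪ ((Q ∪ P) ∪ R) = {4,5,6,7,8,9,10,11,12,13}
5 ∈ (S ∪ P) ∪ ((Q ∪ P) ∪ R) but 5 ∉ ((P ∪ Q) ∪ R) ∪ (S ∩ P), so they differ.

No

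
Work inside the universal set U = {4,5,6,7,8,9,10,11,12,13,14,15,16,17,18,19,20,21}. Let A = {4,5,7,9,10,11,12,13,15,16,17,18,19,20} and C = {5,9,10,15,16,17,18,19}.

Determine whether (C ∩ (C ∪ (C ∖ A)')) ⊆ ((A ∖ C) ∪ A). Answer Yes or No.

Yes

C ∖ A = {}
(C ∖ A)' = {4,5,6,7,8,9,10,11,12,13,14,15,16,17,18,19,20,21}
C ∪ (C ∖ A)' = {4,5,6,7,8,9,10,11,12,13,14,15,16,17,18,19,20,21}
C ∩ (C ∪ (C ∖ A)') = {5,9,10,15,16,17,18,19}
A ∖ C = {4,7,11,12,13,20}
(A ∖ C) ∪ A = {4,5,7,9,10,11,12,13,15,16,17,18,19,20}
Every element of {5,9,10,15,16,17,18,19} is in {4,5,7,9,10,11,12,13,15,16,17,18,19,20}, so C ∩ (C ∪ (C ∖ A)') ⊆ (A ∖ C) ∪ A.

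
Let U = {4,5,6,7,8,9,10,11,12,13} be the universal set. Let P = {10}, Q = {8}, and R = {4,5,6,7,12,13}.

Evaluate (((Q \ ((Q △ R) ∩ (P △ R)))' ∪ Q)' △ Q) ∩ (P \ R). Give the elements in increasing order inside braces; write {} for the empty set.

{}

Q △ R = {4,5,6,7,8,12,13}
P △ R = {4,5,6,7,10,12,13}
(Q △ R) ∩ (P △ R) = {4,5,6,7,12,13}
Q \ ((Q △ R) ∩ (P △ R)) = {8}
(Q \ ((Q △ R) ∩ (P △ R)))' = {4,5,6,7,9,10,11,12,13}
(Q \ ((Q △ R) ∩ (P △ R)))' ∪ Q = {4,5,6,7,8,9,10,11,12,13}
((Q \ ((Q △ R) ∩ (P △ R)))' ∪ Q)' = {}
((Q \ ((Q △ R) ∩ (P △ R)))' ∪ Q)' △ Q = {8}
P \ R = {10}
(((Q \ ((Q △ R) ∩ (P △ R)))' ∪ Q)' △ Q) ∩ (P \ R) = {}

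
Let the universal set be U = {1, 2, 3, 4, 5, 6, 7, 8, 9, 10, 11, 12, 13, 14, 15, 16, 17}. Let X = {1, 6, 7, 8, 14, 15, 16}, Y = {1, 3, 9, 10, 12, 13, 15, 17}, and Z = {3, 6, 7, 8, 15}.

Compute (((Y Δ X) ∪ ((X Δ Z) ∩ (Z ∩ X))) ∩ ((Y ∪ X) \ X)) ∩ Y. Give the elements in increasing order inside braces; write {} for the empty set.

{3, 9, 10, 12, 13, 17}

Y Δ X = {3, 6, 7, 8, 9, 10, 12, 13, 14, 16, 17}
X Δ Z = {1, 3, 14, 16}
Z ∩ X = {6, 7, 8, 15}
(X Δ Z) ∩ (Z ∩ X) = {}
(Y Δ X) ∪ ((X Δ Z) ∩ (Z ∩ X)) = {3, 6, 7, 8, 9, 10, 12, 13, 14, 16, 17}
Y ∪ X = {1, 3, 6, 7, 8, 9, 10, 12, 13, 14, 15, 16, 17}
(Y ∪ X) \ X = {3, 9, 10, 12, 13, 17}
((Y Δ X) ∪ ((X Δ Z) ∩ (Z ∩ X))) ∩ ((Y ∪ X) \ X) = {3, 9, 10, 12, 13, 17}
(((Y Δ X) ∪ ((X Δ Z) ∩ (Z ∩ X))) ∩ ((Y ∪ X) \ X)) ∩ Y = {3, 9, 10, 12, 13, 17}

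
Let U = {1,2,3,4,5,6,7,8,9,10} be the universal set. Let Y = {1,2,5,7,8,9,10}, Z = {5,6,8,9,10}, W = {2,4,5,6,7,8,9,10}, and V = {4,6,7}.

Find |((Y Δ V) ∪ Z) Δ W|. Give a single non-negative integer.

2

Y Δ V = {1,2,4,5,6,8,9,10}
(Y Δ V) ∪ Z = {1,2,4,5,6,8,9,10}
((Y Δ V) ∪ Z) Δ W = {1,7}
|((Y Δ V) ∪ Z) Δ W| = 2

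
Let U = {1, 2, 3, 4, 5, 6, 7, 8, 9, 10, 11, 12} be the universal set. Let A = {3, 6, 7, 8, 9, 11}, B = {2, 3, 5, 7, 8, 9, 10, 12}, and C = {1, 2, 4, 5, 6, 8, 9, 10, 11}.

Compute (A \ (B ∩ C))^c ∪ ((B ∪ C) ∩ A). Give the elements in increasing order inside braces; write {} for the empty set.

{1, 2, 3, 4, 5, 6, 7, 8, 9, 10, 11, 12}

B ∩ C = {2, 5, 8, 9, 10}
A \ (B ∩ C) = {3, 6, 7, 11}
(A \ (B ∩ C))^c = {1, 2, 4, 5, 8, 9, 10, 12}
B ∪ C = {1, 2, 3, 4, 5, 6, 7, 8, 9, 10, 11, 12}
(B ∪ C) ∩ A = {3, 6, 7, 8, 9, 11}
(A \ (B ∩ C))^c ∪ ((B ∪ C) ∩ A) = {1, 2, 3, 4, 5, 6, 7, 8, 9, 10, 11, 12}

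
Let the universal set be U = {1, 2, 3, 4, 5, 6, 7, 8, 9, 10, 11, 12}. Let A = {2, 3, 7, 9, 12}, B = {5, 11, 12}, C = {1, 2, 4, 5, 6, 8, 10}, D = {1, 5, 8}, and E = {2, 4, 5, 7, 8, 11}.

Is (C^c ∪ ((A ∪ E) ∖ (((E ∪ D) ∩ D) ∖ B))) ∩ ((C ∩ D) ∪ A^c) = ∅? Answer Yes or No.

No

C^c = {3, 7, 9, 11, 12}
A ∪ E = {2, 3, 4, 5, 7, 8, 9, 11, 12}
E ∪ D = {1, 2, 4, 5, 7, 8, 11}
(E ∪ D) ∩ D = {1, 5, 8}
((E ∪ D) ∩ D) ∖ B = {1, 8}
(A ∪ E) ∖ (((E ∪ D) ∩ D) ∖ B) = {2, 3, 4, 5, 7, 9, 11, 12}
C^c ∪ ((A ∪ E) ∖ (((E ∪ D) ∩ D) ∖ B)) = {2, 3, 4, 5, 7, 9, 11, 12}
C ∩ D = {1, 5, 8}
A^c = {1, 4, 5, 6, 8, 10, 11}
(C ∩ D) ∪ A^c = {1, 4, 5, 6, 8, 10, 11}
4 lies in both, so they are not disjoint.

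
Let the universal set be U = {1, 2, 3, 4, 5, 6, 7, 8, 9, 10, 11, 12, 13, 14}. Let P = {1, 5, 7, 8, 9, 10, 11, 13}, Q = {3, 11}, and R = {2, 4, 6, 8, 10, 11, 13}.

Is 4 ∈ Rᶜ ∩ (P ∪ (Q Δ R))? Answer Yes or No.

No

4 ∈ R, so 4 ∉ Rᶜ
4 ∉ Q and 4 ∈ R, so 4 ∈ Q Δ R
4 ∉ P and 4 ∈ (Q Δ R), so 4 ∈ P ∪ (Q Δ R)
4 ∉ Rᶜ and 4 ∈ (P ∪ (Q Δ R)), so 4 ∉ Rᶜ ∩ (P ∪ (Q Δ R))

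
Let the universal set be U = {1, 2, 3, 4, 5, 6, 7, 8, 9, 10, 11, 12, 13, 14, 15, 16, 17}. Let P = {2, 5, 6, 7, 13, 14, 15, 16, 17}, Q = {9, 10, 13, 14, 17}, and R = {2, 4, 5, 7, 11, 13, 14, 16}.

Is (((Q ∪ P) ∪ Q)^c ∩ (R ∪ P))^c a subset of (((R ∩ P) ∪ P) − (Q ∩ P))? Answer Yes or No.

Q ∪ P = {2, 5, 6, 7, 9, 10, 13, 14, 15, 16, 17}
(Q ∪ P) ∪ Q = {2, 5, 6, 7, 9, 10, 13, 14, 15, 16, 17}
((Q ∪ P) ∪ Q)^c = {1, 3, 4, 8, 11, 12}
R ∪ P = {2, 4, 5, 6, 7, 11, 13, 14, 15, 16, 17}
((Q ∪ P) ∪ Q)^c ∩ (R ∪ P) = {4, 11}
(((Q ∪ P) ∪ Q)^c ∩ (R ∪ P))^c = {1, 2, 3, 5, 6, 7, 8, 9, 10, 12, 13, 14, 15, 16, 17}
R ∩ P = {2, 5, 7, 13, 14, 16}
(R ∩ P) ∪ P = {2, 5, 6, 7, 13, 14, 15, 16, 17}
Q ∩ P = {13, 14, 17}
((R ∩ P) ∪ P) − (Q ∩ P) = {2, 5, 6, 7, 15, 16}
1 ∈ (((Q ∪ P) ∪ Q)^c ∩ (R ∪ P))^c but 1 ∉ ((R ∩ P) ∪ P) − (Q ∩ P), so the inclusion fails.

No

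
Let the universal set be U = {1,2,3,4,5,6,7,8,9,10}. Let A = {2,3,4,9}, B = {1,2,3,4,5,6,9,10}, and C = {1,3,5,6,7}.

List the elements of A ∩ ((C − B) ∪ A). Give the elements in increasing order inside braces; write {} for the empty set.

C − B = {7}
(C − B) ∪ A = {2,3,4,7,9}
A ∩ ((C − B) ∪ A) = {2,3,4,9}

{2,3,4,9}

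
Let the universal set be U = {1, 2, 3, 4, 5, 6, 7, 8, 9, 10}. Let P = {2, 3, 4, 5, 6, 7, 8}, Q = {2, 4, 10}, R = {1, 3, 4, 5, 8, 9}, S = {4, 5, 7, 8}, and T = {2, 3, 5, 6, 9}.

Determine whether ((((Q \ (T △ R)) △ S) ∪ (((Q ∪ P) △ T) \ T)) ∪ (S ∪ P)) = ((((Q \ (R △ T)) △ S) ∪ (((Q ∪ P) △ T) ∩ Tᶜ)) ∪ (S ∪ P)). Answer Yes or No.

Yes

T △ R = {1, 2, 4, 6, 8}
Q \ (T △ R) = {10}
(Q \ (T △ R)) △ S = {4, 5, 7, 8, 10}
Q ∪ P = {2, 3, 4, 5, 6, 7, 8, 10}
(Q ∪ P) △ T = {4, 7, 8, 9, 10}
((Q ∪ P) △ T) \ T = {4, 7, 8, 10}
((Q \ (T △ R)) △ S) ∪ (((Q ∪ P) △ T) \ T) = {4, 5, 7, 8, 10}
S ∪ P = {2, 3, 4, 5, 6, 7, 8}
(((Q \ (T △ R)) △ S) ∪ (((Q ∪ P) △ T) \ T)) ∪ (S ∪ P) = {2, 3, 4, 5, 6, 7, 8, 10}
R △ T = {1, 2, 4, 6, 8}
Q \ (R △ T) = {10}
(Q \ (R △ T)) △ S = {4, 5, 7, 8, 10}
Tᶜ = {1, 4, 7, 8, 10}
((Q ∪ P) △ T) ∩ Tᶜ = {4, 7, 8, 10}
((Q \ (R △ T)) △ S) ∪ (((Q ∪ P) △ T) ∩ Tᶜ) = {4, 5, 7, 8, 10}
(((Q \ (R △ T)) △ S) ∪ (((Q ∪ P) △ T) ∩ Tᶜ)) ∪ (S ∪ P) = {2, 3, 4, 5, 6, 7, 8, 10}
Both equal {2, 3, 4, 5, 6, 7, 8, 10}, so (((Q \ (T △ R)) △ S) ∪ (((Q ∪ P) △ T) \ T)) ∪ (S ∪ P) = (((Q \ (R △ T)) △ S) ∪ (((Q ∪ P) △ T) ∩ Tᶜ)) ∪ (S ∪ P).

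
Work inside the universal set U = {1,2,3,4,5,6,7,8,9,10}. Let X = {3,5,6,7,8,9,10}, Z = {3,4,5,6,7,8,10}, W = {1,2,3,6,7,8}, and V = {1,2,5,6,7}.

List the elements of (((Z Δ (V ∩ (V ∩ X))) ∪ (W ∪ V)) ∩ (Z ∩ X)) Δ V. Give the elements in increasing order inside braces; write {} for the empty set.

{1,2,3,8,10}

V ∩ X = {5,6,7}
V ∩ (V ∩ X) = {5,6,7}
Z Δ (V ∩ (V ∩ X)) = {3,4,8,10}
W ∪ V = {1,2,3,5,6,7,8}
(Z Δ (V ∩ (V ∩ X))) ∪ (W ∪ V) = {1,2,3,4,5,6,7,8,10}
Z ∩ X = {3,5,6,7,8,10}
((Z Δ (V ∩ (V ∩ X))) ∪ (W ∪ V)) ∩ (Z ∩ X) = {3,5,6,7,8,10}
(((Z Δ (V ∩ (V ∩ X))) ∪ (W ∪ V)) ∩ (Z ∩ X)) Δ V = {1,2,3,8,10}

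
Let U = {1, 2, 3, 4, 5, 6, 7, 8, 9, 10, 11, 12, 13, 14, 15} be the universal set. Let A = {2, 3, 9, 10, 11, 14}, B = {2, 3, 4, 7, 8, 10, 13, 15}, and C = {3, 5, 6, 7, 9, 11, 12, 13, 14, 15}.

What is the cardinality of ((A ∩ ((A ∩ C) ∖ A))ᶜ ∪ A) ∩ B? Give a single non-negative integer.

8

A ∩ C = {3, 9, 11, 14}
(A ∩ C) ∖ A = {}
A ∩ ((A ∩ C) ∖ A) = {}
(A ∩ ((A ∩ C) ∖ A))ᶜ = {1, 2, 3, 4, 5, 6, 7, 8, 9, 10, 11, 12, 13, 14, 15}
(A ∩ ((A ∩ C) ∖ A))ᶜ ∪ A = {1, 2, 3, 4, 5, 6, 7, 8, 9, 10, 11, 12, 13, 14, 15}
((A ∩ ((A ∩ C) ∖ A))ᶜ ∪ A) ∩ B = {2, 3, 4, 7, 8, 10, 13, 15}
|((A ∩ ((A ∩ C) ∖ A))ᶜ ∪ A) ∩ B| = 8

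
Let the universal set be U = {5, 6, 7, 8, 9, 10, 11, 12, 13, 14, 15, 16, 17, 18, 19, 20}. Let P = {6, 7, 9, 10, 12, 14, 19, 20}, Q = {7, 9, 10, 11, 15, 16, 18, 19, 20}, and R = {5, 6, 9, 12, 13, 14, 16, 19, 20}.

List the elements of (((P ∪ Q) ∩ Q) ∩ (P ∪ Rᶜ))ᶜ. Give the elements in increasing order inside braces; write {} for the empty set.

{5, 6, 8, 12, 13, 14, 16, 17}

P ∪ Q = {6, 7, 9, 10, 11, 12, 14, 15, 16, 18, 19, 20}
(P ∪ Q) ∩ Q = {7, 9, 10, 11, 15, 16, 18, 19, 20}
Rᶜ = {7, 8, 10, 11, 15, 17, 18}
P ∪ Rᶜ = {6, 7, 8, 9, 10, 11, 12, 14, 15, 17, 18, 19, 20}
((P ∪ Q) ∩ Q) ∩ (P ∪ Rᶜ) = {7, 9, 10, 11, 15, 18, 19, 20}
(((P ∪ Q) ∩ Q) ∩ (P ∪ Rᶜ))ᶜ = {5, 6, 8, 12, 13, 14, 16, 17}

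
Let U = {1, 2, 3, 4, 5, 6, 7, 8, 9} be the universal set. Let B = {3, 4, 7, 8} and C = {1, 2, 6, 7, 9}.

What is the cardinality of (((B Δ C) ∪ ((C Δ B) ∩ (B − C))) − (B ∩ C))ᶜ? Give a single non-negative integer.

B Δ C = {1, 2, 3, 4, 6, 8, 9}
C Δ B = {1, 2, 3, 4, 6, 8, 9}
B − C = {3, 4, 8}
(C Δ B) ∩ (B − C) = {3, 4, 8}
(B Δ C) ∪ ((C Δ B) ∩ (B − C)) = {1, 2, 3, 4, 6, 8, 9}
B ∩ C = {7}
((B Δ C) ∪ ((C Δ B) ∩ (B − C))) − (B ∩ C) = {1, 2, 3, 4, 6, 8, 9}
(((B Δ C) ∪ ((C Δ B) ∩ (B − C))) − (B ∩ C))ᶜ = {5, 7}
|(((B Δ C) ∪ ((C Δ B) ∩ (B − C))) − (B ∩ C))ᶜ| = 2

2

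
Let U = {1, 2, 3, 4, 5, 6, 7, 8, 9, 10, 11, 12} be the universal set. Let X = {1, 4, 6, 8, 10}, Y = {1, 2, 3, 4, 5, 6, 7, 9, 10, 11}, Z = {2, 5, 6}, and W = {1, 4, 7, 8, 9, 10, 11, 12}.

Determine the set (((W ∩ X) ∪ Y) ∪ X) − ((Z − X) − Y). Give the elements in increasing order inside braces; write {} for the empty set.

W ∩ X = {1, 4, 8, 10}
(W ∩ X) ∪ Y = {1, 2, 3, 4, 5, 6, 7, 8, 9, 10, 11}
((W ∩ X) ∪ Y) ∪ X = {1, 2, 3, 4, 5, 6, 7, 8, 9, 10, 11}
Z − X = {2, 5}
(Z − X) − Y = {}
(((W ∩ X) ∪ Y) ∪ X) − ((Z − X) − Y) = {1, 2, 3, 4, 5, 6, 7, 8, 9, 10, 11}

{1, 2, 3, 4, 5, 6, 7, 8, 9, 10, 11}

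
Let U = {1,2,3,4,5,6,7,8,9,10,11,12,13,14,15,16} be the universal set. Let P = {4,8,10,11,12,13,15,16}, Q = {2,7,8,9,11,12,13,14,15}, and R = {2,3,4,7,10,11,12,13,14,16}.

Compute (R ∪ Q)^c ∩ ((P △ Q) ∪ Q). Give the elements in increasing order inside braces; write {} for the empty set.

{}

R ∪ Q = {2,3,4,7,8,9,10,11,12,13,14,15,16}
(R ∪ Q)^c = {1,5,6}
P △ Q = {2,4,7,9,10,14,16}
(P △ Q) ∪ Q = {2,4,7,8,9,10,11,12,13,14,15,16}
(R ∪ Q)^c ∩ ((P △ Q) ∪ Q) = {}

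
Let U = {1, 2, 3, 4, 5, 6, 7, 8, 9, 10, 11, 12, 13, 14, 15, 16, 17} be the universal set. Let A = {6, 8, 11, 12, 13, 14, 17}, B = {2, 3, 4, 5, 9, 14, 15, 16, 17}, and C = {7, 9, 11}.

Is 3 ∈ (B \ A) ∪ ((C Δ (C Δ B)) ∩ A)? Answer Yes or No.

3 ∈ B and 3 ∉ A, so 3 ∈ B \ A
3 ∉ C and 3 ∈ B, so 3 ∈ C Δ B
3 ∉ C and 3 ∈ (C Δ B), so 3 ∈ C Δ (C Δ B)
3 ∈ (C Δ (C Δ B)) and 3 ∉ A, so 3 ∉ (C Δ (C Δ B)) ∩ A
3 ∈ (B \ A) and 3 ∉ ((C Δ (C Δ B)) ∩ A), so 3 ∈ (B \ A) ∪ ((C Δ (C Δ B)) ∩ A)

Yes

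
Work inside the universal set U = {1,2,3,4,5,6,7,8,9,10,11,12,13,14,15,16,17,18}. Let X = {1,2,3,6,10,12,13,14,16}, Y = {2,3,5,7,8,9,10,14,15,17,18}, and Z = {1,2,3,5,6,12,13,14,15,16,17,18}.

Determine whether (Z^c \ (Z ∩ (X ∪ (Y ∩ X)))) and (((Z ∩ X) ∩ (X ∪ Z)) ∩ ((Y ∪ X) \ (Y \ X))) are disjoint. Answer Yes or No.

Z^c = {4,7,8,9,10,11}
Y ∩ X = {2,3,10,14}
X ∪ (Y ∩ X) = {1,2,3,6,10,12,13,14,16}
Z ∩ (X ∪ (Y ∩ X)) = {1,2,3,6,12,13,14,16}
Z^c \ (Z ∩ (X ∪ (Y ∩ X))) = {4,7,8,9,10,11}
Z ∩ X = {1,2,3,6,12,13,14,16}
X ∪ Z = {1,2,3,5,6,10,12,13,14,15,16,17,18}
(Z ∩ X) ∩ (X ∪ Z) = {1,2,3,6,12,13,14,16}
Y ∪ X = {1,2,3,5,6,7,8,9,10,12,13,14,15,16,17,18}
Y \ X = {5,7,8,9,15,17,18}
(Y ∪ X) \ (Y \ X) = {1,2,3,6,10,12,13,14,16}
((Z ∩ X) ∩ (X ∪ Z)) ∩ ((Y ∪ X) \ (Y \ X)) = {1,2,3,6,12,13,14,16}
{4,7,8,9,10,11} and {1,2,3,6,12,13,14,16} share no elements.

Yes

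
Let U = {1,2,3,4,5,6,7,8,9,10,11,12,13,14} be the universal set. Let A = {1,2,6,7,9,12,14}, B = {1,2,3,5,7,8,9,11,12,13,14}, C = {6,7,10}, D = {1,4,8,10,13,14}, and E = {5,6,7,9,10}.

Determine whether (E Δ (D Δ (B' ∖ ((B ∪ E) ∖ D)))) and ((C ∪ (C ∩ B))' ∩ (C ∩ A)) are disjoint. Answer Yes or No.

Yes

B' = {4,6,10}
B ∪ E = {1,2,3,5,6,7,8,9,10,11,12,13,14}
(B ∪ E) ∖ D = {2,3,5,6,7,9,11,12}
B' ∖ ((B ∪ E) ∖ D) = {4,10}
D Δ (B' ∖ ((B ∪ E) ∖ D)) = {1,8,13,14}
E Δ (D Δ (B' ∖ ((B ∪ E) ∖ D))) = {1,5,6,7,8,9,10,13,14}
C ∩ B = {7}
C ∪ (C ∩ B) = {6,7,10}
(C ∪ (C ∩ B))' = {1,2,3,4,5,8,9,11,12,13,14}
C ∩ A = {6,7}
(C ∪ (C ∩ B))' ∩ (C ∩ A) = {}
{1,5,6,7,8,9,10,13,14} and {} share no elements.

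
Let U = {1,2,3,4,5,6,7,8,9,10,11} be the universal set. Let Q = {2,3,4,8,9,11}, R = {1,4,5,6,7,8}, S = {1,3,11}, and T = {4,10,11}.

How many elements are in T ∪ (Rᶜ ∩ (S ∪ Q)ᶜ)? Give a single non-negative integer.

3

Rᶜ = {2,3,9,10,11}
S ∪ Q = {1,2,3,4,8,9,11}
(S ∪ Q)ᶜ = {5,6,7,10}
Rᶜ ∩ (S ∪ Q)ᶜ = {10}
T ∪ (Rᶜ ∩ (S ∪ Q)ᶜ) = {4,10,11}
|T ∪ (Rᶜ ∩ (S ∪ Q)ᶜ)| = 3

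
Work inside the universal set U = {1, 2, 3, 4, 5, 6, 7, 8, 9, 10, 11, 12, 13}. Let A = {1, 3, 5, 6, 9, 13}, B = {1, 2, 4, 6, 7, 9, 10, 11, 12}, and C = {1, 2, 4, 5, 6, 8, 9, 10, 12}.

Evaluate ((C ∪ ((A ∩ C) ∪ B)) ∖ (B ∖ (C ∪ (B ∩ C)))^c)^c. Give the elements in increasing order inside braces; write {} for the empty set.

A ∩ C = {1, 5, 6, 9}
(A ∩ C) ∪ B = {1, 2, 4, 5, 6, 7, 9, 10, 11, 12}
C ∪ ((A ∩ C) ∪ B) = {1, 2, 4, 5, 6, 7, 8, 9, 10, 11, 12}
B ∩ C = {1, 2, 4, 6, 9, 10, 12}
C ∪ (B ∩ C) = {1, 2, 4, 5, 6, 8, 9, 10, 12}
B ∖ (C ∪ (B ∩ C)) = {7, 11}
(B ∖ (C ∪ (B ∩ C)))^c = {1, 2, 3, 4, 5, 6, 8, 9, 10, 12, 13}
(C ∪ ((A ∩ C) ∪ B)) ∖ (B ∖ (C ∪ (B ∩ C)))^c = {7, 11}
((C ∪ ((A ∩ C) ∪ B)) ∖ (B ∖ (C ∪ (B ∩ C)))^c)^c = {1, 2, 3, 4, 5, 6, 8, 9, 10, 12, 13}

{1, 2, 3, 4, 5, 6, 8, 9, 10, 12, 13}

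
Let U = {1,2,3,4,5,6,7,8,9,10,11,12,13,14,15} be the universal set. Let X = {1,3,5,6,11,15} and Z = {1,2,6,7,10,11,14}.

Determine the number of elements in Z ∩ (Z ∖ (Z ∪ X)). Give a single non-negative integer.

0

Z ∪ X = {1,2,3,5,6,7,10,11,14,15}
Z ∖ (Z ∪ X) = {}
Z ∩ (Z ∖ (Z ∪ X)) = {}
|Z ∩ (Z ∖ (Z ∪ X))| = 0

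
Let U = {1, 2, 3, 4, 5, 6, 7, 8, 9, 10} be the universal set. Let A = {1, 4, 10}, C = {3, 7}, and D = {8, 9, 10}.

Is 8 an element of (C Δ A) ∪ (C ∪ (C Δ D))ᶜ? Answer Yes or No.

No

8 ∉ C and 8 ∉ A, so 8 ∉ C Δ A
8 ∉ C and 8 ∈ D, so 8 ∈ C Δ D
8 ∉ C and 8 ∈ (C Δ D), so 8 ∈ C ∪ (C Δ D)
8 ∉ (C ∪ (C Δ D))ᶜ since 8 ∈ (C ∪ (C Δ D))
8 ∉ (C Δ A) and 8 ∉ (C ∪ (C Δ D))ᶜ, so 8 ∉ (C Δ A) ∪ (C ∪ (C Δ D))ᶜ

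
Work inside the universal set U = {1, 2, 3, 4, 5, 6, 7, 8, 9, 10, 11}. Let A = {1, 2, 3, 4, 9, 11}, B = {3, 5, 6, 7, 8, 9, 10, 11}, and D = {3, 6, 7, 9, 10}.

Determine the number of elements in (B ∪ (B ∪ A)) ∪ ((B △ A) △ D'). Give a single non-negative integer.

B ∪ A = {1, 2, 3, 4, 5, 6, 7, 8, 9, 10, 11}
B ∪ (B ∪ A) = {1, 2, 3, 4, 5, 6, 7, 8, 9, 10, 11}
B △ A = {1, 2, 4, 5, 6, 7, 8, 10}
D' = {1, 2, 4, 5, 8, 11}
(B △ A) △ D' = {6, 7, 10, 11}
(B ∪ (B ∪ A)) ∪ ((B △ A) △ D') = {1, 2, 3, 4, 5, 6, 7, 8, 9, 10, 11}
|(B ∪ (B ∪ A)) ∪ ((B △ A) △ D')| = 11

11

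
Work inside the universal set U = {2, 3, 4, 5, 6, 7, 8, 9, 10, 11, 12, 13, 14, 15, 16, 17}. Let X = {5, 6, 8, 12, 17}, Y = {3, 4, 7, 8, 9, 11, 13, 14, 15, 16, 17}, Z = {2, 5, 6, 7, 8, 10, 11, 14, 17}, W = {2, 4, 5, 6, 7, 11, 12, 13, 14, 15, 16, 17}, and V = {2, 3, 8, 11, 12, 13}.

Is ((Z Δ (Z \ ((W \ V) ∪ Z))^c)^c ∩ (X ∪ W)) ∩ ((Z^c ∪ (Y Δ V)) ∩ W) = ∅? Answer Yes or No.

W \ V = {4, 5, 6, 7, 14, 15, 16, 17}
(W \ V) ∪ Z = {2, 4, 5, 6, 7, 8, 10, 11, 14, 15, 16, 17}
Z \ ((W \ V) ∪ Z) = {}
(Z \ ((W \ V) ∪ Z))^c = {2, 3, 4, 5, 6, 7, 8, 9, 10, 11, 12, 13, 14, 15, 16, 17}
Z Δ (Z \ ((W \ V) ∪ Z))^c = {3, 4, 9, 12, 13, 15, 16}
(Z Δ (Z \ ((W \ V) ∪ Z))^c)^c = {2, 5, 6, 7, 8, 10, 11, 14, 17}
X ∪ W = {2, 4, 5, 6, 7, 8, 11, 12, 13, 14, 15, 16, 17}
(Z Δ (Z \ ((W \ V) ∪ Z))^c)^c ∩ (X ∪ W) = {2, 5, 6, 7, 8, 11, 14, 17}
Z^c = {3, 4, 9, 12, 13, 15, 16}
Y Δ V = {2, 4, 7, 9, 12, 14, 15, 16, 17}
Z^c ∪ (Y Δ V) = {2, 3, 4, 7, 9, 12, 13, 14, 15, 16, 17}
(Z^c ∪ (Y Δ V)) ∩ W = {2, 4, 7, 12, 13, 14, 15, 16, 17}
2 lies in both, so they are not disjoint.

No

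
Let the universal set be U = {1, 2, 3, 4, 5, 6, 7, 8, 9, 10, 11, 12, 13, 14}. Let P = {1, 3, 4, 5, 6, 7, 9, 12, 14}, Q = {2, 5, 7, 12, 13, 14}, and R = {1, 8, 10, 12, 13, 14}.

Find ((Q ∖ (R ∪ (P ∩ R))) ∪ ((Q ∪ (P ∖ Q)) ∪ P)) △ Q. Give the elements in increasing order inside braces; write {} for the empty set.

{1, 3, 4, 6, 9}

P ∩ R = {1, 12, 14}
R ∪ (P ∩ R) = {1, 8, 10, 12, 13, 14}
Q ∖ (R ∪ (P ∩ R)) = {2, 5, 7}
P ∖ Q = {1, 3, 4, 6, 9}
Q ∪ (P ∖ Q) = {1, 2, 3, 4, 5, 6, 7, 9, 12, 13, 14}
(Q ∪ (P ∖ Q)) ∪ P = {1, 2, 3, 4, 5, 6, 7, 9, 12, 13, 14}
(Q ∖ (R ∪ (P ∩ R))) ∪ ((Q ∪ (P ∖ Q)) ∪ P) = {1, 2, 3, 4, 5, 6, 7, 9, 12, 13, 14}
((Q ∖ (R ∪ (P ∩ R))) ∪ ((Q ∪ (P ∖ Q)) ∪ P)) △ Q = {1, 3, 4, 6, 9}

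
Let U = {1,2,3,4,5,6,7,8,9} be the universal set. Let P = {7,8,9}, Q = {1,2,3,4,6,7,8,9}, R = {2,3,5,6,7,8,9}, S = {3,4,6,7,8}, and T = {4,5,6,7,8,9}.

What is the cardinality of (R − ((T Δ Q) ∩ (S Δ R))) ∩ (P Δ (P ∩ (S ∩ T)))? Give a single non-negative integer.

T Δ Q = {1,2,3,5}
S Δ R = {2,4,5,9}
(T Δ Q) ∩ (S Δ R) = {2,5}
R − ((T Δ Q) ∩ (S Δ R)) = {3,6,7,8,9}
S ∩ T = {4,6,7,8}
P ∩ (S ∩ T) = {7,8}
P Δ (P ∩ (S ∩ T)) = {9}
(R − ((T Δ Q) ∩ (S Δ R))) ∩ (P Δ (P ∩ (S ∩ T))) = {9}
|(R − ((T Δ Q) ∩ (S Δ R))) ∩ (P Δ (P ∩ (S ∩ T)))| = 1

1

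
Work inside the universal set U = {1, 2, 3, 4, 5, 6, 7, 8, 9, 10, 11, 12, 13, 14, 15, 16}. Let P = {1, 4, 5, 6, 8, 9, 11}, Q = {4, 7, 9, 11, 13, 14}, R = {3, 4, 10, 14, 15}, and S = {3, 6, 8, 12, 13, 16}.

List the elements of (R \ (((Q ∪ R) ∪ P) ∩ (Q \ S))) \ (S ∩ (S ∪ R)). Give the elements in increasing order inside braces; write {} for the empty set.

Q ∪ R = {3, 4, 7, 9, 10, 11, 13, 14, 15}
(Q ∪ R) ∪ P = {1, 3, 4, 5, 6, 7, 8, 9, 10, 11, 13, 14, 15}
Q \ S = {4, 7, 9, 11, 14}
((Q ∪ R) ∪ P) ∩ (Q \ S) = {4, 7, 9, 11, 14}
R \ (((Q ∪ R) ∪ P) ∩ (Q \ S)) = {3, 10, 15}
S ∪ R = {3, 4, 6, 8, 10, 12, 13, 14, 15, 16}
S ∩ (S ∪ R) = {3, 6, 8, 12, 13, 16}
(R \ (((Q ∪ R) ∪ P) ∩ (Q \ S))) \ (S ∩ (S ∪ R)) = {10, 15}

{10, 15}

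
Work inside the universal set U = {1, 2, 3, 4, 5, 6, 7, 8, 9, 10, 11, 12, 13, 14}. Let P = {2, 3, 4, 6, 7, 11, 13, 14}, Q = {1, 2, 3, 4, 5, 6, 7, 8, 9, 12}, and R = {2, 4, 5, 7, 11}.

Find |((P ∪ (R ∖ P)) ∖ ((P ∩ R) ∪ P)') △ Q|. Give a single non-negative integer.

8

R ∖ P = {5}
P ∪ (R ∖ P) = {2, 3, 4, 5, 6, 7, 11, 13, 14}
P ∩ R = {2, 4, 7, 11}
(P ∩ R) ∪ P = {2, 3, 4, 6, 7, 11, 13, 14}
((P ∩ R) ∪ P)' = {1, 5, 8, 9, 10, 12}
(P ∪ (R ∖ P)) ∖ ((P ∩ R) ∪ P)' = {2, 3, 4, 6, 7, 11, 13, 14}
((P ∪ (R ∖ P)) ∖ ((P ∩ R) ∪ P)') △ Q = {1, 5, 8, 9, 11, 12, 13, 14}
|((P ∪ (R ∖ P)) ∖ ((P ∩ R) ∪ P)') △ Q| = 8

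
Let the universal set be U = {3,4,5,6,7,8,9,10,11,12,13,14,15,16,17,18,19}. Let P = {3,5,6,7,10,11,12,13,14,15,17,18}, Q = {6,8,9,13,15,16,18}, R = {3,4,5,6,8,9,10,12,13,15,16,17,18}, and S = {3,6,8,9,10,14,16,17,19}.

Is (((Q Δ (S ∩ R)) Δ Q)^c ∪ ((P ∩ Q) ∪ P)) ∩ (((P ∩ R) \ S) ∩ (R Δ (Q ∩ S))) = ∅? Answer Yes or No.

No

S ∩ R = {3,6,8,9,10,16,17}
Q Δ (S ∩ R) = {3,10,13,15,17,18}
(Q Δ (S ∩ R)) Δ Q = {3,6,8,9,10,16,17}
((Q Δ (S ∩ R)) Δ Q)^c = {4,5,7,11,12,13,14,15,18,19}
P ∩ Q = {6,13,15,18}
(P ∩ Q) ∪ P = {3,5,6,7,10,11,12,13,14,15,17,18}
((Q Δ (S ∩ R)) Δ Q)^c ∪ ((P ∩ Q) ∪ P) = {3,4,5,6,7,10,11,12,13,14,15,17,18,19}
P ∩ R = {3,5,6,10,12,13,15,17,18}
(P ∩ R) \ S = {5,12,13,15,18}
Q ∩ S = {6,8,9,16}
R Δ (Q ∩ S) = {3,4,5,10,12,13,15,17,18}
((P ∩ R) \ S) ∩ (R Δ (Q ∩ S)) = {5,12,13,15,18}
5 lies in both, so they are not disjoint.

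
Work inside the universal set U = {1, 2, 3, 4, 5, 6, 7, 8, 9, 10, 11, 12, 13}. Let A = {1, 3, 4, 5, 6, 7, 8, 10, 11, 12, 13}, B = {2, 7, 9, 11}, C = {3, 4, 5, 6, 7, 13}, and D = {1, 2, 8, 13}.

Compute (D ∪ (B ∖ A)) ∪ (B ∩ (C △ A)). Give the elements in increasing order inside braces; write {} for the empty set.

B ∖ A = {2, 9}
D ∪ (B ∖ A) = {1, 2, 8, 9, 13}
C △ A = {1, 8, 10, 11, 12}
B ∩ (C △ A) = {11}
(D ∪ (B ∖ A)) ∪ (B ∩ (C △ A)) = {1, 2, 8, 9, 11, 13}

{1, 2, 8, 9, 11, 13}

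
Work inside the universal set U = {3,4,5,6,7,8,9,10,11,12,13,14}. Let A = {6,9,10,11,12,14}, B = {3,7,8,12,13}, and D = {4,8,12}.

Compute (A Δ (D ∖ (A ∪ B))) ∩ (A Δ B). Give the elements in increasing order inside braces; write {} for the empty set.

{6,9,10,11,14}

A ∪ B = {3,6,7,8,9,10,11,12,13,14}
D ∖ (A ∪ B) = {4}
A Δ (D ∖ (A ∪ B)) = {4,6,9,10,11,12,14}
A Δ B = {3,6,7,8,9,10,11,13,14}
(A Δ (D ∖ (A ∪ B))) ∩ (A Δ B) = {6,9,10,11,14}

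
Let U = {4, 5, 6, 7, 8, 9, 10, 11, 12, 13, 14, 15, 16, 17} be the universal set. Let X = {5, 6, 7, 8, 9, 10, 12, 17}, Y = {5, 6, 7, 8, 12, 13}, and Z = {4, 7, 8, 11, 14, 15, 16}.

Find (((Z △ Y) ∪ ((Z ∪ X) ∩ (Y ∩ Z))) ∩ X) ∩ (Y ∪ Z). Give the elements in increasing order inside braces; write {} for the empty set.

Z △ Y = {4, 5, 6, 11, 12, 13, 14, 15, 16}
Z ∪ X = {4, 5, 6, 7, 8, 9, 10, 11, 12, 14, 15, 16, 17}
Y ∩ Z = {7, 8}
(Z ∪ X) ∩ (Y ∩ Z) = {7, 8}
(Z △ Y) ∪ ((Z ∪ X) ∩ (Y ∩ Z)) = {4, 5, 6, 7, 8, 11, 12, 13, 14, 15, 16}
((Z △ Y) ∪ ((Z ∪ X) ∩ (Y ∩ Z))) ∩ X = {5, 6, 7, 8, 12}
Y ∪ Z = {4, 5, 6, 7, 8, 11, 12, 13, 14, 15, 16}
(((Z △ Y) ∪ ((Z ∪ X) ∩ (Y ∩ Z))) ∩ X) ∩ (Y ∪ Z) = {5, 6, 7, 8, 12}

{5, 6, 7, 8, 12}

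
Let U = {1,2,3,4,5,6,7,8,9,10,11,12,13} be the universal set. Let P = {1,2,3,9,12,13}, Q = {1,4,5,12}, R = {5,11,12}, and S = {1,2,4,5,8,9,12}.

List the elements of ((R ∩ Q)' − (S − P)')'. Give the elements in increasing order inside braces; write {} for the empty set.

{1,2,3,5,6,7,9,10,11,12,13}

R ∩ Q = {5,12}
(R ∩ Q)' = {1,2,3,4,6,7,8,9,10,11,13}
S − P = {4,5,8}
(S − P)' = {1,2,3,6,7,9,10,11,12,13}
(R ∩ Q)' − (S − P)' = {4,8}
((R ∩ Q)' − (S − P)')' = {1,2,3,5,6,7,9,10,11,12,13}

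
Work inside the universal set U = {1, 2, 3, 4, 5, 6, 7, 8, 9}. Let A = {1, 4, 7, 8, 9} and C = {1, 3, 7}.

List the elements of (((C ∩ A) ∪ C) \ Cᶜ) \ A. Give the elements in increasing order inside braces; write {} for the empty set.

C ∩ A = {1, 7}
(C ∩ A) ∪ C = {1, 3, 7}
Cᶜ = {2, 4, 5, 6, 8, 9}
((C ∩ A) ∪ C) \ Cᶜ = {1, 3, 7}
(((C ∩ A) ∪ C) \ Cᶜ) \ A = {3}

{3}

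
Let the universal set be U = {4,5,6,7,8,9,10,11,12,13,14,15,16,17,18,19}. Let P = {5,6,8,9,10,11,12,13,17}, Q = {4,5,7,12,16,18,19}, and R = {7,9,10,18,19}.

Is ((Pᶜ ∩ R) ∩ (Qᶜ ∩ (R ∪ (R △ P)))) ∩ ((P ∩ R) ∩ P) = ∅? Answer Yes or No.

Yes

Pᶜ = {4,7,14,15,16,18,19}
Pᶜ ∩ R = {7,18,19}
Qᶜ = {6,8,9,10,11,13,14,15,17}
R △ P = {5,6,7,8,11,12,13,17,18,19}
R ∪ (R △ P) = {5,6,7,8,9,10,11,12,13,17,18,19}
Qᶜ ∩ (R ∪ (R △ P)) = {6,8,9,10,11,13,17}
(Pᶜ ∩ R) ∩ (Qᶜ ∩ (R ∪ (R △ P))) = {}
P ∩ R = {9,10}
(P ∩ R) ∩ P = {9,10}
{} and {9,10} share no elements.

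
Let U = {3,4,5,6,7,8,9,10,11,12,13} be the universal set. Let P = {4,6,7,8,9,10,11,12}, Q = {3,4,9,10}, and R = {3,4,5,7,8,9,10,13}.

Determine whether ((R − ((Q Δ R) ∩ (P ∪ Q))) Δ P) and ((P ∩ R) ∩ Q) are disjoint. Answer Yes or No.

Yes

Q Δ R = {5,7,8,13}
P ∪ Q = {3,4,6,7,8,9,10,11,12}
(Q Δ R) ∩ (P ∪ Q) = {7,8}
R − ((Q Δ R) ∩ (P ∪ Q)) = {3,4,5,9,10,13}
(R − ((Q Δ R) ∩ (P ∪ Q))) Δ P = {3,5,6,7,8,11,12,13}
P ∩ R = {4,7,8,9,10}
(P ∩ R) ∩ Q = {4,9,10}
{3,5,6,7,8,11,12,13} and {4,9,10} share no elements.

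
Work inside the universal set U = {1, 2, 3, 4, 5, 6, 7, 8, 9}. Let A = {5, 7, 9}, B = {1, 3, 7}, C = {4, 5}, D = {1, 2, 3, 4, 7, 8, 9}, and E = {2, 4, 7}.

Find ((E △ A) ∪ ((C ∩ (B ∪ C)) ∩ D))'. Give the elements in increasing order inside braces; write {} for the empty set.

{1, 3, 6, 7, 8}

E △ A = {2, 4, 5, 9}
B ∪ C = {1, 3, 4, 5, 7}
C ∩ (B ∪ C) = {4, 5}
(C ∩ (B ∪ C)) ∩ D = {4}
(E △ A) ∪ ((C ∩ (B ∪ C)) ∩ D) = {2, 4, 5, 9}
((E △ A) ∪ ((C ∩ (B ∪ C)) ∩ D))' = {1, 3, 6, 7, 8}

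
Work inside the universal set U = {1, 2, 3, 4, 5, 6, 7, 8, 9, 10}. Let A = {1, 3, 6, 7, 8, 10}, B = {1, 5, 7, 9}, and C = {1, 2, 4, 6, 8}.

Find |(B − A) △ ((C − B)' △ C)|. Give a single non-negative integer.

7

B − A = {5, 9}
C − B = {2, 4, 6, 8}
(C − B)' = {1, 3, 5, 7, 9, 10}
(C − B)' △ C = {2, 3, 4, 5, 6, 7, 8, 9, 10}
(B − A) △ ((C − B)' △ C) = {2, 3, 4, 6, 7, 8, 10}
|(B − A) △ ((C − B)' △ C)| = 7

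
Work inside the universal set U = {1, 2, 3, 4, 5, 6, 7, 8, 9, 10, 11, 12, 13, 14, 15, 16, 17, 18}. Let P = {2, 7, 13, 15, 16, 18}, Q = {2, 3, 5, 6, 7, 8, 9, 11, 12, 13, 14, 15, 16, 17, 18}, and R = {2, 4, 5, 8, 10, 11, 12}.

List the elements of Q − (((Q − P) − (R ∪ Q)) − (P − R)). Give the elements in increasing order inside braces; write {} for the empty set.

{2, 3, 5, 6, 7, 8, 9, 11, 12, 13, 14, 15, 16, 17, 18}

Q − P = {3, 5, 6, 8, 9, 11, 12, 14, 17}
R ∪ Q = {2, 3, 4, 5, 6, 7, 8, 9, 10, 11, 12, 13, 14, 15, 16, 17, 18}
(Q − P) − (R ∪ Q) = {}
P − R = {7, 13, 15, 16, 18}
((Q − P) − (R ∪ Q)) − (P − R) = {}
Q − (((Q − P) − (R ∪ Q)) − (P − R)) = {2, 3, 5, 6, 7, 8, 9, 11, 12, 13, 14, 15, 16, 17, 18}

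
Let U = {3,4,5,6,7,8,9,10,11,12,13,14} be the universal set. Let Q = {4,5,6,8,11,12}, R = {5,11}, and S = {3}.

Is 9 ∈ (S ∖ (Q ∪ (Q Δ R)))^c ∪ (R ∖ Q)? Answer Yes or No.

9 ∉ Q and 9 ∉ R, so 9 ∉ Q Δ R
9 ∉ Q and 9 ∉ (Q Δ R), so 9 ∉ Q ∪ (Q Δ R)
9 ∉ S and 9 ∉ (Q ∪ (Q Δ R)), so 9 ∉ S ∖ (Q ∪ (Q Δ R))
9 ∈ (S ∖ (Q ∪ (Q Δ R)))^c since 9 ∉ (S ∖ (Q ∪ (Q Δ R)))
9 ∉ R and 9 ∉ Q, so 9 ∉ R ∖ Q
9 ∈ (S ∖ (Q ∪ (Q Δ R)))^c and 9 ∉ (R ∖ Q), so 9 ∈ (S ∖ (Q ∪ (Q Δ R)))^c ∪ (R ∖ Q)

Yes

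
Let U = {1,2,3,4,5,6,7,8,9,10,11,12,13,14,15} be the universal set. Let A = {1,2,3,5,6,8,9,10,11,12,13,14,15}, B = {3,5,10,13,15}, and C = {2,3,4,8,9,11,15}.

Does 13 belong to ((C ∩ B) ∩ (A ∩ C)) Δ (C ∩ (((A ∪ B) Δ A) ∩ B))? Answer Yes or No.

No

13 ∉ C and 13 ∈ B, so 13 ∉ C ∩ B
13 ∈ A and 13 ∉ C, so 13 ∉ A ∩ C
13 ∉ (C ∩ B) and 13 ∉ (A ∩ C), so 13 ∉ (C ∩ B) ∩ (A ∩ C)
13 ∈ A and 13 ∈ B, so 13 ∈ A ∪ B
13 ∈ (A ∪ B) and 13 ∈ A, so 13 ∉ (A ∪ B) Δ A
13 ∉ ((A ∪ B) Δ A) and 13 ∈ B, so 13 ∉ ((A ∪ B) Δ A) ∩ B
13 ∉ C and 13 ∉ (((A ∪ B) Δ A) ∩ B), so 13 ∉ C ∩ (((A ∪ B) Δ A) ∩ B)
13 ∉ ((C ∩ B) ∩ (A ∩ C)) and 13 ∉ (C ∩ (((A ∪ B) Δ A) ∩ B)), so 13 ∉ ((C ∩ B) ∩ (A ∩ C)) Δ (C ∩ (((A ∪ B) Δ A) ∩ B))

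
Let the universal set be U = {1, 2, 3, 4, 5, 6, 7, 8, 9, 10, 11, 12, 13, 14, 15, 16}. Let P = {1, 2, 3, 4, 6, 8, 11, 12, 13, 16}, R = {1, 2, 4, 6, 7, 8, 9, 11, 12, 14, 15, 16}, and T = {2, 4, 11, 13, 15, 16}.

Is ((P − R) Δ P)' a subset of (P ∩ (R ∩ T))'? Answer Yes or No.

P − R = {3, 13}
(P − R) Δ P = {1, 2, 4, 6, 8, 11, 12, 16}
((P − R) Δ P)' = {3, 5, 7, 9, 10, 13, 14, 15}
R ∩ T = {2, 4, 11, 15, 16}
P ∩ (R ∩ T) = {2, 4, 11, 16}
(P ∩ (R ∩ T))' = {1, 3, 5, 6, 7, 8, 9, 10, 12, 13, 14, 15}
Every element of {3, 5, 7, 9, 10, 13, 14, 15} is in {1, 3, 5, 6, 7, 8, 9, 10, 12, 13, 14, 15}, so ((P − R) Δ P)' ⊆ (P ∩ (R ∩ T))'.

Yes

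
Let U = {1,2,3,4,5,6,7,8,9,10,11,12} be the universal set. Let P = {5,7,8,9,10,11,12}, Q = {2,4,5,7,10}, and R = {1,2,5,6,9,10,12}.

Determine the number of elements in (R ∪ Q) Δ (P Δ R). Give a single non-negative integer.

R ∪ Q = {1,2,4,5,6,7,9,10,12}
P Δ R = {1,2,6,7,8,11}
(R ∪ Q) Δ (P Δ R) = {4,5,8,9,10,11,12}
|(R ∪ Q) Δ (P Δ R)| = 7

7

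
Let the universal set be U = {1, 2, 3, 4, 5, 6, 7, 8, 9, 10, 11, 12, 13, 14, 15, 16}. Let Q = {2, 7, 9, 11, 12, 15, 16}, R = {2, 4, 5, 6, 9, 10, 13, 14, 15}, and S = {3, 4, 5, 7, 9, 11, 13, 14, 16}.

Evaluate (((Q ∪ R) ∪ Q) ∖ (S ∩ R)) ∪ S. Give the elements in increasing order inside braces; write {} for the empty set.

{2, 3, 4, 5, 6, 7, 9, 10, 11, 12, 13, 14, 15, 16}

Q ∪ R = {2, 4, 5, 6, 7, 9, 10, 11, 12, 13, 14, 15, 16}
(Q ∪ R) ∪ Q = {2, 4, 5, 6, 7, 9, 10, 11, 12, 13, 14, 15, 16}
S ∩ R = {4, 5, 9, 13, 14}
((Q ∪ R) ∪ Q) ∖ (S ∩ R) = {2, 6, 7, 10, 11, 12, 15, 16}
(((Q ∪ R) ∪ Q) ∖ (S ∩ R)) ∪ S = {2, 3, 4, 5, 6, 7, 9, 10, 11, 12, 13, 14, 15, 16}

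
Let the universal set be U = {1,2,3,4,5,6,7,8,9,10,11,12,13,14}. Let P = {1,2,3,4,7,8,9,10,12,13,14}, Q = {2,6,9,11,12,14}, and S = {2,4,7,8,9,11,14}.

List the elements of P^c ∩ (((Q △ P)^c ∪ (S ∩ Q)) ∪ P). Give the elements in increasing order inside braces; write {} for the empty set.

{5,11}

P^c = {5,6,11}
Q △ P = {1,3,4,6,7,8,10,11,13}
(Q △ P)^c = {2,5,9,12,14}
S ∩ Q = {2,9,11,14}
(Q △ P)^c ∪ (S ∩ Q) = {2,5,9,11,12,14}
((Q △ P)^c ∪ (S ∩ Q)) ∪ P = {1,2,3,4,5,7,8,9,10,11,12,13,14}
P^c ∩ (((Q △ P)^c ∪ (S ∩ Q)) ∪ P) = {5,11}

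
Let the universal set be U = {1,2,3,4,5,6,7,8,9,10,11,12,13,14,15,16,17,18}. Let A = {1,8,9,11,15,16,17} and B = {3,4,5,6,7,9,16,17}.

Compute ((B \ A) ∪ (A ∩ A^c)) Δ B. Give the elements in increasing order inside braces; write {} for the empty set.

B \ A = {3,4,5,6,7}
A^c = {2,3,4,5,6,7,10,12,13,14,18}
A ∩ A^c = {}
(B \ A) ∪ (A ∩ A^c) = {3,4,5,6,7}
((B \ A) ∪ (A ∩ A^c)) Δ B = {9,16,17}

{9,16,17}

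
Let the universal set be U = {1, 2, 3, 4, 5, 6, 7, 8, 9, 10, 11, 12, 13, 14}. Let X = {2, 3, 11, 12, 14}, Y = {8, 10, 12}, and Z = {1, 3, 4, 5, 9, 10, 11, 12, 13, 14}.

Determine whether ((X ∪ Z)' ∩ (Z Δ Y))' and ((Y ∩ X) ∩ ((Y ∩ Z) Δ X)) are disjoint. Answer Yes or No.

Yes

X ∪ Z = {1, 2, 3, 4, 5, 9, 10, 11, 12, 13, 14}
(X ∪ Z)' = {6, 7, 8}
Z Δ Y = {1, 3, 4, 5, 8, 9, 11, 13, 14}
(X ∪ Z)' ∩ (Z Δ Y) = {8}
((X ∪ Z)' ∩ (Z Δ Y))' = {1, 2, 3, 4, 5, 6, 7, 9, 10, 11, 12, 13, 14}
Y ∩ X = {12}
Y ∩ Z = {10, 12}
(Y ∩ Z) Δ X = {2, 3, 10, 11, 14}
(Y ∩ X) ∩ ((Y ∩ Z) Δ X) = {}
{1, 2, 3, 4, 5, 6, 7, 9, 10, 11, 12, 13, 14} and {} share no elements.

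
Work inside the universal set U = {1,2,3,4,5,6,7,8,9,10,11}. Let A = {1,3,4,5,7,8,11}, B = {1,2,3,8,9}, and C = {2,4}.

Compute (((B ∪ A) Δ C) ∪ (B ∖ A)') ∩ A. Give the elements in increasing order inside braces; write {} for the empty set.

{1,3,4,5,7,8,11}

B ∪ A = {1,2,3,4,5,7,8,9,11}
(B ∪ A) Δ C = {1,3,5,7,8,9,11}
B ∖ A = {2,9}
(B ∖ A)' = {1,3,4,5,6,7,8,10,11}
((B ∪ A) Δ C) ∪ (B ∖ A)' = {1,3,4,5,6,7,8,9,10,11}
(((B ∪ A) Δ C) ∪ (B ∖ A)') ∩ A = {1,3,4,5,7,8,11}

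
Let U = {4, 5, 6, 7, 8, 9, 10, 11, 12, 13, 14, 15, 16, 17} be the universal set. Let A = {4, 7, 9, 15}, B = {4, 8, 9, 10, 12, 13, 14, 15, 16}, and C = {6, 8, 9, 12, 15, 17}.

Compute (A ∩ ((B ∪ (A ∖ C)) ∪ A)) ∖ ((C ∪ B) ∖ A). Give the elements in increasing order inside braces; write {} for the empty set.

{4, 7, 9, 15}

A ∖ C = {4, 7}
B ∪ (A ∖ C) = {4, 7, 8, 9, 10, 12, 13, 14, 15, 16}
(B ∪ (A ∖ C)) ∪ A = {4, 7, 8, 9, 10, 12, 13, 14, 15, 16}
A ∩ ((B ∪ (A ∖ C)) ∪ A) = {4, 7, 9, 15}
C ∪ B = {4, 6, 8, 9, 10, 12, 13, 14, 15, 16, 17}
(C ∪ B) ∖ A = {6, 8, 10, 12, 13, 14, 16, 17}
(A ∩ ((B ∪ (A ∖ C)) ∪ A)) ∖ ((C ∪ B) ∖ A) = {4, 7, 9, 15}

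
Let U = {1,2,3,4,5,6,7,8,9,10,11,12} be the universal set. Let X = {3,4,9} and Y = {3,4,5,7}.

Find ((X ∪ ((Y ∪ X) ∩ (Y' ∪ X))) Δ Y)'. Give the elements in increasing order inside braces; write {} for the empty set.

Y ∪ X = {3,4,5,7,9}
Y' = {1,2,6,8,9,10,11,12}
Y' ∪ X = {1,2,3,4,6,8,9,10,11,12}
(Y ∪ X) ∩ (Y' ∪ X) = {3,4,9}
X ∪ ((Y ∪ X) ∩ (Y' ∪ X)) = {3,4,9}
(X ∪ ((Y ∪ X) ∩ (Y' ∪ X))) Δ Y = {5,7,9}
((X ∪ ((Y ∪ X) ∩ (Y' ∪ X))) Δ Y)' = {1,2,3,4,6,8,10,11,12}

{1,2,3,4,6,8,10,11,12}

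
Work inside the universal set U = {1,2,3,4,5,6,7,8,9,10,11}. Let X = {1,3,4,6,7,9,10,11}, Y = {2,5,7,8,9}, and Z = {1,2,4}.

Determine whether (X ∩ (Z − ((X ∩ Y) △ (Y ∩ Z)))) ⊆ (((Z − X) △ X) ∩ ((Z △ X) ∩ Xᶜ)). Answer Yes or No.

X ∩ Y = {7,9}
Y ∩ Z = {2}
(X ∩ Y) △ (Y ∩ Z) = {2,7,9}
Z − ((X ∩ Y) △ (Y ∩ Z)) = {1,4}
X ∩ (Z − ((X ∩ Y) △ (Y ∩ Z))) = {1,4}
Z − X = {2}
(Z − X) △ X = {1,2,3,4,6,7,9,10,11}
Z △ X = {2,3,6,7,9,10,11}
Xᶜ = {2,5,8}
(Z △ X) ∩ Xᶜ = {2}
((Z − X) △ X) ∩ ((Z △ X) ∩ Xᶜ) = {2}
1 ∈ X ∩ (Z − ((X ∩ Y) △ (Y ∩ Z))) but 1 ∉ ((Z − X) △ X) ∩ ((Z △ X) ∩ Xᶜ), so the inclusion fails.

No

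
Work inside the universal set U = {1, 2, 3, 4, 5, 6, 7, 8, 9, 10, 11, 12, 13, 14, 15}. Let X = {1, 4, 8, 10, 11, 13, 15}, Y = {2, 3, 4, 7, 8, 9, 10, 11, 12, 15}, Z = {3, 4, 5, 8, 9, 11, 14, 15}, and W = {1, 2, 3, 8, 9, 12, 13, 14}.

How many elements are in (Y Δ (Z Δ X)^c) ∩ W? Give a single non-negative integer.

2

Z Δ X = {1, 3, 5, 9, 10, 13, 14}
(Z Δ X)^c = {2, 4, 6, 7, 8, 11, 12, 15}
Y Δ (Z Δ X)^c = {3, 6, 9, 10}
(Y Δ (Z Δ X)^c) ∩ W = {3, 9}
|(Y Δ (Z Δ X)^c) ∩ W| = 2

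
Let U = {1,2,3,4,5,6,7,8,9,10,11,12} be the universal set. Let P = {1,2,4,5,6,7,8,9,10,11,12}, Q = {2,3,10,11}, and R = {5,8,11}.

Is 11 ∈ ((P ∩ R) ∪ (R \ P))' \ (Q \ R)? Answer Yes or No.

No

11 ∈ P and 11 ∈ R, so 11 ∈ P ∩ R
11 ∈ R and 11 ∈ P, so 11 ∉ R \ P
11 ∈ (P ∩ R) and 11 ∉ (R \ P), so 11 ∈ (P ∩ R) ∪ (R \ P)
11 ∉ ((P ∩ R) ∪ (R \ P))' since 11 ∈ ((P ∩ R) ∪ (R \ P))
11 ∈ Q and 11 ∈ R, so 11 ∉ Q \ R
11 ∉ ((P ∩ R) ∪ (R \ P))' and 11 ∉ (Q \ R), so 11 ∉ ((P ∩ R) ∪ (R \ P))' \ (Q \ R)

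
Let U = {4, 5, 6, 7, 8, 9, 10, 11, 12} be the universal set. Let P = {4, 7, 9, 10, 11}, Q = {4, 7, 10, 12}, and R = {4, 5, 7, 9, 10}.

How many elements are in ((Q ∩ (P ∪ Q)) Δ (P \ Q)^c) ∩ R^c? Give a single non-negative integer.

P ∪ Q = {4, 7, 9, 10, 11, 12}
Q ∩ (P ∪ Q) = {4, 7, 10, 12}
P \ Q = {9, 11}
(P \ Q)^c = {4, 5, 6, 7, 8, 10, 12}
(Q ∩ (P ∪ Q)) Δ (P \ Q)^c = {5, 6, 8}
R^c = {6, 8, 11, 12}
((Q ∩ (P ∪ Q)) Δ (P \ Q)^c) ∩ R^c = {6, 8}
|((Q ∩ (P ∪ Q)) Δ (P \ Q)^c) ∩ R^c| = 2

2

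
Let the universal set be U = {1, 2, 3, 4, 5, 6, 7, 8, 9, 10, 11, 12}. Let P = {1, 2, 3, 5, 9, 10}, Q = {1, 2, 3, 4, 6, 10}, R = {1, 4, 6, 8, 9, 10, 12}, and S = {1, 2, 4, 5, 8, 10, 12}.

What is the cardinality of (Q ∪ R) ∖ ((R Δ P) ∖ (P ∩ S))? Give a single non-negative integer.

Q ∪ R = {1, 2, 3, 4, 6, 8, 9, 10, 12}
R Δ P = {2, 3, 4, 5, 6, 8, 12}
P ∩ S = {1, 2, 5, 10}
(R Δ P) ∖ (P ∩ S) = {3, 4, 6, 8, 12}
(Q ∪ R) ∖ ((R Δ P) ∖ (P ∩ S)) = {1, 2, 9, 10}
|(Q ∪ R) ∖ ((R Δ P) ∖ (P ∩ S))| = 4

4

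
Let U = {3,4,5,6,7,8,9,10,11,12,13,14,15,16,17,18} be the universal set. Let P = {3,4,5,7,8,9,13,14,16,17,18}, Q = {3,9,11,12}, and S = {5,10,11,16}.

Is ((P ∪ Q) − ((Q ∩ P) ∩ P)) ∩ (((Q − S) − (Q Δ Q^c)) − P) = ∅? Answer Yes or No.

Yes

P ∪ Q = {3,4,5,7,8,9,11,12,13,14,16,17,18}
Q ∩ P = {3,9}
(Q ∩ P) ∩ P = {3,9}
(P ∪ Q) − ((Q ∩ P) ∩ P) = {4,5,7,8,11,12,13,14,16,17,18}
Q − S = {3,9,12}
Q^c = {4,5,6,7,8,10,13,14,15,16,17,18}
Q Δ Q^c = {3,4,5,6,7,8,9,10,11,12,13,14,15,16,17,18}
(Q − S) − (Q Δ Q^c) = {}
((Q − S) − (Q Δ Q^c)) − P = {}
{4,5,7,8,11,12,13,14,16,17,18} and {} share no elements.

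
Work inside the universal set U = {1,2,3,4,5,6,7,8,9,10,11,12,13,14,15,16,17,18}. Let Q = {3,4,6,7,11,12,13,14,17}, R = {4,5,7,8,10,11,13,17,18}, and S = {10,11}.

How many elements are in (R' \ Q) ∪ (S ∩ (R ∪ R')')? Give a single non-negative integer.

R' = {1,2,3,6,9,12,14,15,16}
R' \ Q = {1,2,9,15,16}
R ∪ R' = {1,2,3,4,5,6,7,8,9,10,11,12,13,14,15,16,17,18}
(R ∪ R')' = {}
S ∩ (R ∪ R')' = {}
(R' \ Q) ∪ (S ∩ (R ∪ R')') = {1,2,9,15,16}
|(R' \ Q) ∪ (S ∩ (R ∪ R')')| = 5

5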